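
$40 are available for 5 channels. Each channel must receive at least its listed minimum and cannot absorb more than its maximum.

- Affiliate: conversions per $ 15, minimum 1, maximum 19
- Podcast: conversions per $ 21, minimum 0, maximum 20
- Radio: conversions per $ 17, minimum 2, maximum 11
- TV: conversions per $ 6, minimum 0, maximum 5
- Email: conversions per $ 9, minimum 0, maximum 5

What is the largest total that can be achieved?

Meeting every minimum uses 1+0+2+0+0 = 3 $, leaving 37.
Rank by conversions per $: Podcast 21 > Radio 17 > Affiliate 15 > Email 9 > TV 6.
Podcast: +20 to 20 (cap) ; 17 left.
Radio: +9 to 11 (cap) ; 8 left.
Affiliate: +8 (room for 18) → 9. Pool exhausted.
Total = 15×9 + 21×20 + 17×11 = 742.

742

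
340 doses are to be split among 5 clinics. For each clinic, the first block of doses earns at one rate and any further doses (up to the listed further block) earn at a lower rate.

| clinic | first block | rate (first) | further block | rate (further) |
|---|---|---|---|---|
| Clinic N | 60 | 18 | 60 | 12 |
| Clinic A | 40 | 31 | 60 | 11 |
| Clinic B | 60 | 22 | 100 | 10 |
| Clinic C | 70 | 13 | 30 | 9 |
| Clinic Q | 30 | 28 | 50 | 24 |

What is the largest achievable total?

Treat each block as its own option and order by rate: Clinic A/tier1 31 > Clinic Q/tier1 28 > Clinic Q/tier2 24 > Clinic B/tier1 22 > Clinic N/tier1 18 > Clinic C/tier1 13 > Clinic N/tier2 12 > Clinic A/tier2 11 > Clinic B/tier2 10 > Clinic C/tier2 9.
Clinic A tier1 at 31: fill all 40 → 300 left.
Clinic Q tier1 at 28: fill all 30 → 270 left.
Clinic Q tier2 at 24: fill all 50 → 220 left.
Clinic B/tier1 (22): +60 → 160 left.
Fill Clinic N tier1 block (60 at 18) → 100 left.
Fill Clinic C tier1 block (70 at 13) → 30 left.
30 remain; put them into Clinic N tier2 at 12.
Total = 31×40 + 28×30 + 24×50 + 22×60 + 18×60 + 13×70 + 12×30 = 6950.

6950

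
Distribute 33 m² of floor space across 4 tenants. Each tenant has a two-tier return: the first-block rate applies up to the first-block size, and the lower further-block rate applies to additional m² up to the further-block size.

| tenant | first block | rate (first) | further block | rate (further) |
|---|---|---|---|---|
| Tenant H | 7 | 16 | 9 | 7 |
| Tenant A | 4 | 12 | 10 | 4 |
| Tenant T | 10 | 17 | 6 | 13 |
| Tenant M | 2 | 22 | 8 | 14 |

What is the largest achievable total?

Order all 8 blocks by rate: Tenant M/T1 22 > Tenant T/T1 17 > Tenant H/T1 16 > Tenant M/T2 14 > Tenant T/T2 13 > Tenant A/T1 12 > Tenant H/T2 7 > Tenant A/T2 4.
Fill Tenant M T1 block (2 at 22) ; 31 left.
Tenant T T1 at 17: fill all 10 ; 21 left.
Tenant H T1 at 16: fill all 7 ; 14 left.
Fill Tenant M T2 block (8 at 14) ; 6 left.
Tenant T/T2 (13): +6 ; 0 left.
Total = 22×2 + 17×10 + 16×7 + 14×8 + 13×6 = 516.

516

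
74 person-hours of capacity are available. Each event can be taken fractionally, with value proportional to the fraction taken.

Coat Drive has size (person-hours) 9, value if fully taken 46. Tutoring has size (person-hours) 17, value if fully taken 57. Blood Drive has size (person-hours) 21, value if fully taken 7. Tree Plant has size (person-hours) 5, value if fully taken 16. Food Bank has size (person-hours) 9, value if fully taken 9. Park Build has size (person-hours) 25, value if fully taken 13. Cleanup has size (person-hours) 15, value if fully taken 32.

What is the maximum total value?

Best value per unit of size first: Coat Drive 46/9≈5.11, Tutoring 57/17≈3.35, Tree Plant 16/5≈3.2, Cleanup 32/15≈2.13, Food Bank 9/9≈1, Park Build 13/25≈0.52, Blood Drive 7/21≈0.333.
Take all of Coat Drive (9 person-hours, value 46) — 65 person-hours left.
Tutoring: take in full, 17 person-hours for value 57 — 48 left.
Take all of Tree Plant (5 person-hours, value 16) — 43 person-hours left.
Cleanup: take in full, 15 person-hours for value 32 — 28 left.
Take all of Food Bank (9 person-hours, value 9) — 19 person-hours left.
19 person-hours left: a 19/25 share of Park Build gives 13×19/25 = 9.88.
Total value = 169.88.

169.88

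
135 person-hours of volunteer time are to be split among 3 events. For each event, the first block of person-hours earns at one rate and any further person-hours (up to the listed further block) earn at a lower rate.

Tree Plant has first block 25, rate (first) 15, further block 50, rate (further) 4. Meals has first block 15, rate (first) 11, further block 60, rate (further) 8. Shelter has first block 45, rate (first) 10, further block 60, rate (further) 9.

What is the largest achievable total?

Rank every tier by rate: Tree Plant/first 15 > Meals/first 11 > Shelter/first 10 > Shelter/second 9 > Meals/second 8 > Tree Plant/second 4.
Tree Plant first at 15: fill all 25 ; 110 left.
Fill Meals first block (15 at 11) ; 95 left.
Shelter first at 10: fill all 45 ; 50 left.
50 remain; put them into Shelter second at 9.
Total = 15×25 + 11×15 + 10×45 + 9×50 = 1440.

1440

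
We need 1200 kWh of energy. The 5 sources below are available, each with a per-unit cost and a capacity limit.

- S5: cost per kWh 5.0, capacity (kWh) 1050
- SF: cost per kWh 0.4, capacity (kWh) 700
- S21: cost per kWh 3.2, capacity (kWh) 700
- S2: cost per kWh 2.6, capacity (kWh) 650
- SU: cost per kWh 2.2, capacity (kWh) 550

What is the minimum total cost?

1380

Cheapest first:
SF (0.4): use full 700 → 500 kWh to go.
Take 500 from SU at 2.2 to finish.
S2, S21, S5: unused.
Cost = 700×0.4 + 500×2.2 = 1380.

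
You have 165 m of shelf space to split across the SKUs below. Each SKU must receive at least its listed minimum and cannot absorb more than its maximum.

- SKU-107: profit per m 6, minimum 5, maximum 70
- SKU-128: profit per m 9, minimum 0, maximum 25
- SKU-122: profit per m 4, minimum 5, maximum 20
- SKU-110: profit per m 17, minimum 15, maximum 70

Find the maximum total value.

Meeting every minimum uses 5+0+5+15 = 25 m, leaving 140.
Highest profit per m first: SKU-110 17 > SKU-128 9 > SKU-107 6 > SKU-122 4.
SKU-110 takes 55 more to reach its cap of 70 — 85 left.
SKU-128 takes 25 more to reach its cap of 25 — 60 left.
Only 60 left; SKU-107 takes them to reach 65.
Total = 6×65 + 9×25 + 4×5 + 17×70 = 1825.

1825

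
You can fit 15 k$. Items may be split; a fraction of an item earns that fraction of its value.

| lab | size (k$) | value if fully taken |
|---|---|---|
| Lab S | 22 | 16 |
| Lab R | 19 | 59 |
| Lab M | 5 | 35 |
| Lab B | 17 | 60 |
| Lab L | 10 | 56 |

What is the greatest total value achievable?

Sort by value density: Lab M 35/5≈7, Lab L 56/10≈5.6, Lab B 60/17≈3.53, Lab R 59/19≈3.11, Lab S 16/22≈0.727.
All 5 k$ of Lab M fit (value 35) → 10 remain.
Take all of Lab L (10 k$, value 56) → 0 k$ left.
Total value = 91.

91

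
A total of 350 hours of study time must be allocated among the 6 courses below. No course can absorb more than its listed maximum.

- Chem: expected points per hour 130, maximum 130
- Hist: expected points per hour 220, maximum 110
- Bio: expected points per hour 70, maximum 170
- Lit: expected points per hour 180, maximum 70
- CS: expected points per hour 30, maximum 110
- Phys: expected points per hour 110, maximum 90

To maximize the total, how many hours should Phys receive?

40

Order the courses by expected points per hour: Hist 220 > Lit 180 > Chem 130 > Phys 110 > Bio 70 > CS 30.
Give Hist 110 to hit its cap of 110 — 240 left.
Give Lit 70 to hit its cap of 70 — 170 left.
Chem: +130 to 130 (cap) — 40 left.
Only 40 left; Phys takes them to reach 40.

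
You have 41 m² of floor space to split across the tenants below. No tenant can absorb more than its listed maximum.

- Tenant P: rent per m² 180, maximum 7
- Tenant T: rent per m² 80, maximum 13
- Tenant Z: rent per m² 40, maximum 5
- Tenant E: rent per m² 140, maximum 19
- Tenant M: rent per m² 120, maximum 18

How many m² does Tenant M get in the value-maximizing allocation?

15

Highest rent per m² first: Tenant P 180 > Tenant E 140 > Tenant M 120 > Tenant T 80 > Tenant Z 40.
Give Tenant P 7 to hit its cap of 7 → 34 left.
Tenant E takes 19 to reach its cap of 19 → 15 left.
Tenant M: +15 (room for 18) → 15. Pool exhausted.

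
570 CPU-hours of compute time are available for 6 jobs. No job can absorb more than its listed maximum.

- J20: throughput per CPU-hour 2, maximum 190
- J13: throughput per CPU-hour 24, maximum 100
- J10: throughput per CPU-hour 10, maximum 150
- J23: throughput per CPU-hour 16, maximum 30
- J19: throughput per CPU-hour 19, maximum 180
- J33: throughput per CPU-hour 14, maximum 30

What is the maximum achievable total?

Highest throughput per CPU-hour first: J13 24 > J19 19 > J23 16 > J33 14 > J10 10 > J20 2.
J13: +100 to 100 (cap) ; 470 left.
J19: +180 to 180 (cap) ; 290 left.
Give J23 30 to hit its cap of 30 ; 260 left.
J33 takes 30 to reach its cap of 30 ; 230 left.
Give J10 150 to hit its cap of 150 ; 80 left.
Only 80 left; J20 takes them to reach 80.
Total = 2×80 + 24×100 + 10×150 + 16×30 + 19×180 + 14×30 = 8380.

8380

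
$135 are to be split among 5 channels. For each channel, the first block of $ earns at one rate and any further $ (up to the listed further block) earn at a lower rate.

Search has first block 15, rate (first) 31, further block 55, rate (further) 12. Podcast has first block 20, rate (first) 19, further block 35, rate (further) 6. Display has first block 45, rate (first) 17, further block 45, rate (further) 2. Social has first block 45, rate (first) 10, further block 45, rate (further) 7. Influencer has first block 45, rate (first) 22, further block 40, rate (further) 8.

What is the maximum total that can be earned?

2720

Order all 10 blocks by rate: Search/tier1 31 > Influencer/tier1 22 > Podcast/tier1 19 > Display/tier1 17 > Search/tier2 12 > Social/tier1 10 > Influencer/tier2 8 > Social/tier2 7 > Podcast/tier2 6 > Display/tier2 2.
Search/tier1 (31): +15 — 120 left.
Fill Influencer tier1 block (45 at 22) — 75 left.
Podcast tier1 at 19: fill all 20 — 55 left.
Display/tier1 (17): +45 — 10 left.
Search/tier2: +10 of 55 at 12; pool empty.
Total = 31×15 + 22×45 + 19×20 + 17×45 + 12×10 = 2720.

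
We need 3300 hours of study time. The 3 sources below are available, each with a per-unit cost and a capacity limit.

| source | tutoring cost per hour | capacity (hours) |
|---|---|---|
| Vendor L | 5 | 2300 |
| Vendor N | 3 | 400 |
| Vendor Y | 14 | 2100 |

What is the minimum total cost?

21100

Fill from the cheapest source first.
Vendor N at 3: take all 400 hours — 2900 still needed.
Vendor L (5): use full 2300 — 600 hours to go.
Take 600 from Vendor Y at 14 to finish.
Cost = 400×3 + 2300×5 + 600×14 = 21100.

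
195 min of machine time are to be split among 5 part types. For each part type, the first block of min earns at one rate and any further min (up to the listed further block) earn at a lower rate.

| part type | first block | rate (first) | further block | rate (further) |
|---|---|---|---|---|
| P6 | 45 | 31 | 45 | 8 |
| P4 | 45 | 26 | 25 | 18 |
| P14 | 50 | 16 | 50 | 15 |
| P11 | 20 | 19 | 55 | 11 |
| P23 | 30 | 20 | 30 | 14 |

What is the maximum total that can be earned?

4475

Treat each block as its own option and order by rate: P6/first 31 > P4/first 26 > P23/first 20 > P11/first 19 > P4/second 18 > P14/first 16 > P14/second 15 > P23/second 14 > P11/second 11 > P6/second 8.
P6/first (31): +45 — 150 left.
Fill P4 first block (45 at 26) — 105 left.
P23/first (20): +30 — 75 left.
Fill P11 first block (20 at 19) — 55 left.
P4 second at 18: fill all 25 — 30 left.
P14/first: +30 of 50 at 16; pool empty.
Total = 31×45 + 26×45 + 20×30 + 19×20 + 18×25 + 16×30 = 4475.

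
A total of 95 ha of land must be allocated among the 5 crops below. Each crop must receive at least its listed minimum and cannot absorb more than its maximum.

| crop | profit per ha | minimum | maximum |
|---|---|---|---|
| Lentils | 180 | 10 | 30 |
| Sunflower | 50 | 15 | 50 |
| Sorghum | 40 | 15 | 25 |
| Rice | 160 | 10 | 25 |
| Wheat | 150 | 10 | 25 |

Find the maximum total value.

Meeting every minimum uses 10+15+15+10+10 = 60 ha, leaving 35.
Order the crops by profit per ha: Lentils 180 > Rice 160 > Wheat 150 > Sunflower 50 > Sorghum 40.
Lentils takes 20 more to reach its cap of 30 → 15 left.
Rice: +15 to 25 (cap) → 0 left.
Total = 180×30 + 50×15 + 40×15 + 160×25 + 150×10 = 12250.

12250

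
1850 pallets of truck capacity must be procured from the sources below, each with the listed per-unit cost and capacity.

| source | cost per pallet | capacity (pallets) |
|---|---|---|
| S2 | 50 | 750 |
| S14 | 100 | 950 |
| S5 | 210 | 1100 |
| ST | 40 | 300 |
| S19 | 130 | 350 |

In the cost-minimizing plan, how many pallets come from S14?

800

Use sources in increasing cost order.
ST (40): use full 300 → 1550 pallets to go.
Take 750 from S2 at 50 → need 800 more.
Take 800 from S14 at 100 to finish.
S19, S5: unused.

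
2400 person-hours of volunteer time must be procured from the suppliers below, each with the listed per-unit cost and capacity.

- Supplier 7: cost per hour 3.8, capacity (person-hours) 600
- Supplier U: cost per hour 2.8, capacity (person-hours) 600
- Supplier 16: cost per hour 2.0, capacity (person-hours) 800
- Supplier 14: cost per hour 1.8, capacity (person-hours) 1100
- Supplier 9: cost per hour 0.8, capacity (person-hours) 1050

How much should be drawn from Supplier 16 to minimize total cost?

Use suppliers in increasing cost order.
Supplier 9 (0.8): use full 1050 — 1350 person-hours to go.
Take 1100 from Supplier 14 at 1.8 — need 250 more.
Supplier 16 at 2.0: take 250 of its 800 — requirement met.
Supplier U, Supplier 7: unused.

250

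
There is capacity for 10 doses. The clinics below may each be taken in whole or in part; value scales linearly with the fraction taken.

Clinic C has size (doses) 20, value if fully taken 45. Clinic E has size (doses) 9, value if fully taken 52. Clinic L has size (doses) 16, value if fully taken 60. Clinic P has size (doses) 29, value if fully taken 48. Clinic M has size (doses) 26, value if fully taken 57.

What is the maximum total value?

55.75

Best value per unit of size first: Clinic E 52/9≈5.78, Clinic L 60/16≈3.75, Clinic C 45/20≈2.25, Clinic M 57/26≈2.19, Clinic P 48/29≈1.66.
Clinic E: take in full, 9 doses for value 52 → 1 left.
Only 1 doses remain; take 1/16 of Clinic L for value 60×1/16 = 3.75.
Total value = 55.75.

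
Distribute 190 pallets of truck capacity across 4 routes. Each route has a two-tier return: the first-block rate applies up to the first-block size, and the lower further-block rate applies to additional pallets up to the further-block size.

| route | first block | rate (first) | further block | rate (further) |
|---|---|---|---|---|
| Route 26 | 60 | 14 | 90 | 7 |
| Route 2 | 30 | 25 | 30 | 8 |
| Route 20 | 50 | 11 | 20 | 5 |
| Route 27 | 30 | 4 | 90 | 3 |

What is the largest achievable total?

2520

Treat each block as its own option and order by rate: Route 2/T1 25 > Route 26/T1 14 > Route 20/T1 11 > Route 2/T2 8 > Route 26/T2 7 > Route 20/T2 5 > Route 27/T1 4 > Route 27/T2 3.
Fill Route 2 T1 block (30 at 25) ; 160 left.
Route 26 T1 at 14: fill all 60 ; 100 left.
Fill Route 20 T1 block (50 at 11) ; 50 left.
Route 2/T2 (8): +30 ; 20 left.
20 remain; put them into Route 26 T2 at 7.
Total = 25×30 + 14×60 + 11×50 + 8×30 + 7×20 = 2520.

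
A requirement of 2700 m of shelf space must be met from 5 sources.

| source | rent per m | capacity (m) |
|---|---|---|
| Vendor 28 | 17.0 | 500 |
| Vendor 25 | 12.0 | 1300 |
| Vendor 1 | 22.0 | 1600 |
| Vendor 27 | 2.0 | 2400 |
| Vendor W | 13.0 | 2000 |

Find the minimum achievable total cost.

8400

Use sources in increasing cost order.
Vendor 27 at 2.0: take all 2400 m ; 300 still needed.
Take 300 from Vendor 25 at 12.0 to finish.
Vendor W, Vendor 28, Vendor 1: unused.
Cost = 2400×2.0 + 300×12.0 = 8400.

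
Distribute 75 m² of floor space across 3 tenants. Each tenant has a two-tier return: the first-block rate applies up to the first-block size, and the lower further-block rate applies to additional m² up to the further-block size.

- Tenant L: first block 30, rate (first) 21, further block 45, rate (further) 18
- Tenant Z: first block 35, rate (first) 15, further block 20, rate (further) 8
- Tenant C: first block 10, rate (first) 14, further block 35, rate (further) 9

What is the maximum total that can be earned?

Order all 6 blocks by rate: Tenant L/tier1 21 > Tenant L/tier2 18 > Tenant Z/tier1 15 > Tenant C/tier1 14 > Tenant C/tier2 9 > Tenant Z/tier2 8.
Tenant L tier1 at 21: fill all 30 → 45 left.
Fill Tenant L tier2 block (45 at 18) → 0 left.
Total = 21×30 + 18×45 = 1440.

1440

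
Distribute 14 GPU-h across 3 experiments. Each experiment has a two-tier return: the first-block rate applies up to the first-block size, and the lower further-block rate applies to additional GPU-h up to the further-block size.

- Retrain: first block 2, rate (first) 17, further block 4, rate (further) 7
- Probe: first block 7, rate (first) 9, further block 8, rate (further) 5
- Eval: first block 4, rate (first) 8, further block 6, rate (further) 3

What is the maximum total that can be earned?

136

Treat each block as its own option and order by rate: Retrain/T1 17 > Probe/T1 9 > Eval/T1 8 > Retrain/T2 7 > Probe/T2 5 > Eval/T2 3.
Fill Retrain T1 block (2 at 17) ; 12 left.
Probe T1 at 9: fill all 7 ; 5 left.
Fill Eval T1 block (4 at 8) ; 1 left.
1 remain; put them into Retrain T2 at 7.
Total = 17×2 + 9×7 + 8×4 + 7×1 = 136.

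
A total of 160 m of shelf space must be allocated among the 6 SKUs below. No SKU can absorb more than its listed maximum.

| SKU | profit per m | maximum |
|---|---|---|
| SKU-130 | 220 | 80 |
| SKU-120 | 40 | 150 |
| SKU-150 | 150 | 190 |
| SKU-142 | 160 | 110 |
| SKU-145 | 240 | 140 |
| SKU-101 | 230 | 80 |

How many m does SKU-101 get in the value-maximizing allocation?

20

Order the SKUs by profit per m: SKU-145 240 > SKU-101 230 > SKU-130 220 > SKU-142 160 > SKU-150 150 > SKU-120 40.
SKU-145: +140 to 140 (cap) — 20 left.
Only 20 left; SKU-101 takes them to reach 20.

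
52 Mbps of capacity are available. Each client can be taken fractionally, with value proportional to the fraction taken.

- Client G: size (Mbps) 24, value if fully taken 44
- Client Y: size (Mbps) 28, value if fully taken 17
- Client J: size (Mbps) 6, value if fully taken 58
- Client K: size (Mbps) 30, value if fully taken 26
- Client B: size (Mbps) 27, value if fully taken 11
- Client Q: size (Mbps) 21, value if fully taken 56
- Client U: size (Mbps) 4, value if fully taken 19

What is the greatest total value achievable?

Sort by value density: Client J 58/6≈9.67, Client U 19/4≈4.75, Client Q 56/21≈2.67, Client G 44/24≈1.83, Client K 26/30≈0.867, Client Y 17/28≈0.607, Client B 11/27≈0.407.
Client J: take in full, 6 Mbps for value 58 → 46 left.
All 4 Mbps of Client U fit (value 19) → 42 remain.
Take all of Client Q (21 Mbps, value 56) → 21 Mbps left.
21 Mbps left: a 21/24 share of Client G gives 44×21/24 = 38.5.
Total value = 171.5.

171.5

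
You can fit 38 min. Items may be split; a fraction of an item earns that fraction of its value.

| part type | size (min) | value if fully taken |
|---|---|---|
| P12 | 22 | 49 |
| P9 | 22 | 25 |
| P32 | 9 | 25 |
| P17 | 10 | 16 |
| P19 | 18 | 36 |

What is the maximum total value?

Sort by value density: P32 25/9≈2.78, P12 49/22≈2.23, P19 36/18≈2, P17 16/10≈1.6, P9 25/22≈1.14.
P32: take in full, 9 min for value 25 ; 29 left.
Take all of P12 (22 min, value 49) ; 7 min left.
Only 7 min remain; take 7/18 of P19 for value 36×7/18 = 14.
Total value = 88.

88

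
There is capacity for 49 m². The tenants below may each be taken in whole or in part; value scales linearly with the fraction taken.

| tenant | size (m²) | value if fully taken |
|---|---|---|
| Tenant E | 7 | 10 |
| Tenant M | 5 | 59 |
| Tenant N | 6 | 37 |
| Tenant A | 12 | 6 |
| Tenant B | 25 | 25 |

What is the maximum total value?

134

Best value per unit of size first: Tenant M 59/5≈11.8, Tenant N 37/6≈6.17, Tenant E 10/7≈1.43, Tenant B 25/25≈1, Tenant A 6/12≈0.5.
All 5 m² of Tenant M fit (value 59) → 44 remain.
All 6 m² of Tenant N fit (value 37) → 38 remain.
Take all of Tenant E (7 m², value 10) → 31 m² left.
Take all of Tenant B (25 m², value 25) → 6 m² left.
Only 6 m² remain; take 6/12 of Tenant A for value 6×6/12 = 3.
Total value = 134.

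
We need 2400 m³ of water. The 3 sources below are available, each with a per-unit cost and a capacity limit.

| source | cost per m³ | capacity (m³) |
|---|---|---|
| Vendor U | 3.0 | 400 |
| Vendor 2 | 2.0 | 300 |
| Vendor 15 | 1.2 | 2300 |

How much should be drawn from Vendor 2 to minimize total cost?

Use sources in increasing cost order.
Vendor 15 (1.2): use full 2300 — 100 m³ to go.
Vendor 2 (2.0): take the remaining 100 — done.
Vendor U: unused.

100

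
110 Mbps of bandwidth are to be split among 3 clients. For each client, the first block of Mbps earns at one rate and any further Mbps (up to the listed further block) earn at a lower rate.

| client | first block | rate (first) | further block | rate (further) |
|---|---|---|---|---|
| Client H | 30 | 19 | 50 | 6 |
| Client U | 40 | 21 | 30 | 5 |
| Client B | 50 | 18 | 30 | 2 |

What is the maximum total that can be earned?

Treat each block as its own option and order by rate: Client U/T1 21 > Client H/T1 19 > Client B/T1 18 > Client H/T2 6 > Client U/T2 5 > Client B/T2 2.
Fill Client U T1 block (40 at 21) — 70 left.
Client H/T1 (19): +30 — 40 left.
Client B/T1: +40 of 50 at 18; pool empty.
Total = 21×40 + 19×30 + 18×40 = 2130.

2130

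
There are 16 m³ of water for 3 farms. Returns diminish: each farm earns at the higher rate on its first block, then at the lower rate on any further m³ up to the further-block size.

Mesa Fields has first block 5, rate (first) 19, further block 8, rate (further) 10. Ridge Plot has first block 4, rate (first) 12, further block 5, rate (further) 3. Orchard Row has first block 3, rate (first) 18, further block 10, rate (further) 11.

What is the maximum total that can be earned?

Treat each block as its own option and order by rate: Mesa Fields/first 19 > Orchard Row/first 18 > Ridge Plot/first 12 > Orchard Row/second 11 > Mesa Fields/second 10 > Ridge Plot/second 3.
Fill Mesa Fields first block (5 at 19) — 11 left.
Orchard Row first at 18: fill all 3 — 8 left.
Ridge Plot first at 12: fill all 4 — 4 left.
Orchard Row/second: +4 of 10 at 11; pool empty.
Total = 19×5 + 18×3 + 12×4 + 11×4 = 241.

241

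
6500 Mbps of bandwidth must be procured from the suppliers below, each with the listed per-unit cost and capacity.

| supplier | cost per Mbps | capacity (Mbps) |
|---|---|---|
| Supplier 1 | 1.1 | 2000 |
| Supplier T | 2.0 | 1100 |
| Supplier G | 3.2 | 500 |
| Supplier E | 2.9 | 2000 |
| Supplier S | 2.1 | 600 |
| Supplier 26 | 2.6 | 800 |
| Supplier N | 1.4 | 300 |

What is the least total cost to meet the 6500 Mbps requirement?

13090

Use suppliers in increasing cost order.
Take 2000 from Supplier 1 at 1.1 → need 4500 more.
Supplier N at 1.4: take all 300 Mbps → 4200 still needed.
Supplier T at 2.0: take all 1100 Mbps → 3100 still needed.
Take 600 from Supplier S at 2.1 → need 2500 more.
Supplier 26 at 2.6: take all 800 Mbps → 1700 still needed.
Supplier E at 2.9: take 1700 of its 2000 → requirement met.
Supplier G: unused.
Cost = 2000×1.1 + 300×1.4 + 1100×2.0 + 600×2.1 + 800×2.6 + 1700×2.9 = 13090.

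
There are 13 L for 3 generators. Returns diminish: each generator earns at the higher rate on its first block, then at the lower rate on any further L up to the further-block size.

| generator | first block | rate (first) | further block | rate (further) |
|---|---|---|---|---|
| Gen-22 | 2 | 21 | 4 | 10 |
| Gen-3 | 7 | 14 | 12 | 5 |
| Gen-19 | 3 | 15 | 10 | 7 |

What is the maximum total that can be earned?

195

Treat each block as its own option and order by rate: Gen-22/T1 21 > Gen-19/T1 15 > Gen-3/T1 14 > Gen-22/T2 10 > Gen-19/T2 7 > Gen-3/T2 5.
Fill Gen-22 T1 block (2 at 21) → 11 left.
Fill Gen-19 T1 block (3 at 15) → 8 left.
Gen-3 T1 at 14: fill all 7 → 1 left.
1 remain; put them into Gen-22 T2 at 10.
Total = 21×2 + 15×3 + 14×7 + 10×1 = 195.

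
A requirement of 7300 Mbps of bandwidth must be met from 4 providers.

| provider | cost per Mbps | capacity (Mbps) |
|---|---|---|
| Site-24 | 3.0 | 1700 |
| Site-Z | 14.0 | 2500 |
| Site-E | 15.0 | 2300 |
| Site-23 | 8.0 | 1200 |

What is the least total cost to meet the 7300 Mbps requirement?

Fill from the cheapest provider first.
Site-24 (3.0): use full 1700 — 5600 Mbps to go.
Site-23 at 8.0: take all 1200 Mbps — 4400 still needed.
Site-Z (14.0): use full 2500 — 1900 Mbps to go.
Site-E (15.0): take the remaining 1900 — done.
Cost = 1700×3.0 + 1200×8.0 + 2500×14.0 + 1900×15.0 = 78200.

78200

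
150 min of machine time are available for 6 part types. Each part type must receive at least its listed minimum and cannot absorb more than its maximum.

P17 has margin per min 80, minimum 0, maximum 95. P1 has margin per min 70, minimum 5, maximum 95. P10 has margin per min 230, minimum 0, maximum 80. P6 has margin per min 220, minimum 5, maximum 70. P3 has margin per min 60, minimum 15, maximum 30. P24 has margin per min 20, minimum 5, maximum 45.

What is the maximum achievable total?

Meeting every minimum uses 0+5+0+5+15+5 = 30 min, leaving 120.
Order the part types by margin per min: P10 230 > P6 220 > P17 80 > P1 70 > P3 60 > P24 20.
P10: +80 to 80 (cap) → 40 left.
P6: +40 (room for 65) → 45. Pool exhausted.
Total = 70×5 + 230×80 + 220×45 + 60×15 + 20×5 = 29650.

29650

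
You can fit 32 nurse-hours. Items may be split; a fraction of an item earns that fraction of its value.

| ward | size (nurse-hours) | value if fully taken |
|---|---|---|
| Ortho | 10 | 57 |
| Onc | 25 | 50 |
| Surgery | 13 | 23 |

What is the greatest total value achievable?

Rank by value-to-size ratio: Ortho 57/10≈5.7, Onc 50/25≈2, Surgery 23/13≈1.77.
Take all of Ortho (10 nurse-hours, value 57) — 22 nurse-hours left.
Fill the last 22 nurse-hours with part of Onc: 22/25 of it earns 44.
Total value = 101.

101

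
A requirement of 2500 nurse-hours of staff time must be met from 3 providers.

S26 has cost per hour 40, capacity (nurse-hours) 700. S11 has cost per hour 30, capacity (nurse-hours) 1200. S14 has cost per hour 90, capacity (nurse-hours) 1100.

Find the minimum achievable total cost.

Cheapest first:
S11 at 30: take all 1200 nurse-hours ; 1300 still needed.
S26 at 40: take all 700 nurse-hours ; 600 still needed.
S14 (90): take the remaining 600 ; done.
Cost = 1200×30 + 700×40 + 600×90 = 118000.

118000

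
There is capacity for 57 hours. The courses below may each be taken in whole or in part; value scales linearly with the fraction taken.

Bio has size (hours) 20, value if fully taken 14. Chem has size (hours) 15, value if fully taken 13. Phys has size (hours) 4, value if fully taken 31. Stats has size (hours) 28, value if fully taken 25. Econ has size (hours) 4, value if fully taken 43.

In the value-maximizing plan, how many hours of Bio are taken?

6

Sort by value density: Econ 43/4≈10.8, Phys 31/4≈7.75, Stats 25/28≈0.893, Chem 13/15≈0.867, Bio 14/20≈0.7.
Take all of Econ (4 hours, value 43) → 53 hours left.
Take all of Phys (4 hours, value 31) → 49 hours left.
Stats: take in full, 28 hours for value 25 → 21 left.
Take all of Chem (15 hours, value 13) → 6 hours left.
Fill the last 6 hours with part of Bio: 6/20 of it earns 4.2.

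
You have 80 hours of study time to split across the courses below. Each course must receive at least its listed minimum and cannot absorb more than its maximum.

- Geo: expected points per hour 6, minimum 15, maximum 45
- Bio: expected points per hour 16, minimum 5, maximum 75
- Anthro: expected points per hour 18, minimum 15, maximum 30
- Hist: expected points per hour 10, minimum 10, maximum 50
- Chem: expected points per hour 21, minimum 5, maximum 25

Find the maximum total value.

Meeting every minimum uses 15+5+15+10+5 = 50 hours, leaving 30.
Rank by expected points per hour: Chem 21 > Anthro 18 > Bio 16 > Hist 10 > Geo 6.
Chem takes 20 more to reach its cap of 25 — 10 left.
Only 10 left; Anthro takes them to reach 25.
Total = 6×15 + 16×5 + 18×25 + 10×10 + 21×25 = 1245.

1245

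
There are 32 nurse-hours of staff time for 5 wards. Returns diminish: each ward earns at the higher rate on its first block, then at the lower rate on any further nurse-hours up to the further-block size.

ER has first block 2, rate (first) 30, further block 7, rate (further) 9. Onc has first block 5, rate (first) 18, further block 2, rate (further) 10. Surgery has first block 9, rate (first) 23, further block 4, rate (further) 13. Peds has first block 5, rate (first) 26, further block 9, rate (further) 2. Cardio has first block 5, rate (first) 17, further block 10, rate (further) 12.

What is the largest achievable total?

Rank every tier by rate: ER/T1 30 > Peds/T1 26 > Surgery/T1 23 > Onc/T1 18 > Cardio/T1 17 > Surgery/T2 13 > Cardio/T2 12 > Onc/T2 10 > ER/T2 9 > Peds/T2 2.
ER T1 at 30: fill all 2 — 30 left.
Fill Peds T1 block (5 at 26) — 25 left.
Fill Surgery T1 block (9 at 23) — 16 left.
Fill Onc T1 block (5 at 18) — 11 left.
Fill Cardio T1 block (5 at 17) — 6 left.
Fill Surgery T2 block (4 at 13) — 2 left.
2 remain; put them into Cardio T2 at 12.
Total = 30×2 + 26×5 + 23×9 + 18×5 + 17×5 + 13×4 + 12×2 = 648.

648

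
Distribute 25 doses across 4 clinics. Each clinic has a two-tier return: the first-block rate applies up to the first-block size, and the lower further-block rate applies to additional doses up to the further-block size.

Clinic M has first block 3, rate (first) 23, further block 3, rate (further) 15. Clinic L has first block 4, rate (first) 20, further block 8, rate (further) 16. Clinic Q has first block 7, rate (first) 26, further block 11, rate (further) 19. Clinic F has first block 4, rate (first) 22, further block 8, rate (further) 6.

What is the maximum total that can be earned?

Treat each block as its own option and order by rate: Clinic Q/tier1 26 > Clinic M/tier1 23 > Clinic F/tier1 22 > Clinic L/tier1 20 > Clinic Q/tier2 19 > Clinic L/tier2 16 > Clinic M/tier2 15 > Clinic F/tier2 6.
Clinic Q tier1 at 26: fill all 7 → 18 left.
Clinic M tier1 at 23: fill all 3 → 15 left.
Clinic F/tier1 (22): +4 → 11 left.
Clinic L/tier1 (20): +4 → 7 left.
Clinic Q tier2 at 19: only 7 left, fill 7.
Total = 26×7 + 23×3 + 22×4 + 20×4 + 19×7 = 552.

552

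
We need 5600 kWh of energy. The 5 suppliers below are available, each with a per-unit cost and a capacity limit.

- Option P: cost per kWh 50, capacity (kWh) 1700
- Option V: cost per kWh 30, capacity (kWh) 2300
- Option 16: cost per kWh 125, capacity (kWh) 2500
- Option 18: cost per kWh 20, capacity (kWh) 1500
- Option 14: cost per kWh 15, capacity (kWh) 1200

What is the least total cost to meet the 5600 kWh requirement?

147000

Use suppliers in increasing cost order.
Option 14 (15): use full 1200 — 4400 kWh to go.
Take 1500 from Option 18 at 20 — need 2900 more.
Take 2300 from Option V at 30 — need 600 more.
Option P (50): take the remaining 600 — done.
Option 16: unused.
Cost = 1200×15 + 1500×20 + 2300×30 + 600×50 = 147000.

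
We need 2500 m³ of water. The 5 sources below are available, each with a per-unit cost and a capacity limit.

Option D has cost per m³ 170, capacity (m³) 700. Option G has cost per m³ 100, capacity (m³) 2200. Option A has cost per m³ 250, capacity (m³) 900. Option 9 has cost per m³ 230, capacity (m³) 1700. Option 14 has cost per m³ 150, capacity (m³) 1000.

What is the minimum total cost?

Fill from the cheapest source first.
Take 2200 from Option G at 100 → need 300 more.
Option 14 at 150: take 300 of its 1000 → requirement met.
Option D, Option 9, Option A: unused.
Cost = 2200×100 + 300×150 = 265000.

265000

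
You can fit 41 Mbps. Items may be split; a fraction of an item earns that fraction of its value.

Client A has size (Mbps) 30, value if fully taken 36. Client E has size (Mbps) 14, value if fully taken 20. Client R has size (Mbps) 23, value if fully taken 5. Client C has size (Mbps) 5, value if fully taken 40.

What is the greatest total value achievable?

86.4

Rank by value-to-size ratio: Client C 40/5≈8, Client E 20/14≈1.43, Client A 36/30≈1.2, Client R 5/23≈0.217.
All 5 Mbps of Client C fit (value 40) ; 36 remain.
Take all of Client E (14 Mbps, value 20) ; 22 Mbps left.
22 Mbps left: a 22/30 share of Client A gives 36×22/30 = 26.4.
Total value = 86.4.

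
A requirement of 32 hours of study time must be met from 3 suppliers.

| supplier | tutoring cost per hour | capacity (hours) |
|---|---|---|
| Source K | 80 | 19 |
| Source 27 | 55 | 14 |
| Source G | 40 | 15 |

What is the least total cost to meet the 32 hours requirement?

1610

Use suppliers in increasing cost order.
Source G (40): use full 15 ; 17 hours to go.
Source 27 (55): use full 14 ; 3 hours to go.
Take 3 from Source K at 80 to finish.
Cost = 15×40 + 14×55 + 3×80 = 1610.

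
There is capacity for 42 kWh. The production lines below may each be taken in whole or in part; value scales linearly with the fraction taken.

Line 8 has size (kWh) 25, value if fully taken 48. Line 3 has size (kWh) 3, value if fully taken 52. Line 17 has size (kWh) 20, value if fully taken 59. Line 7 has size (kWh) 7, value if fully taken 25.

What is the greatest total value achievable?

Best value per unit of size first: Line 3 52/3≈17.3, Line 7 25/7≈3.57, Line 17 59/20≈2.95, Line 8 48/25≈1.92.
Take all of Line 3 (3 kWh, value 52) ; 39 kWh left.
Line 7: take in full, 7 kWh for value 25 ; 32 left.
Take all of Line 17 (20 kWh, value 59) ; 12 kWh left.
Fill the last 12 kWh with part of Line 8: 12/25 of it earns 23.04.
Total value = 159.04.

159.04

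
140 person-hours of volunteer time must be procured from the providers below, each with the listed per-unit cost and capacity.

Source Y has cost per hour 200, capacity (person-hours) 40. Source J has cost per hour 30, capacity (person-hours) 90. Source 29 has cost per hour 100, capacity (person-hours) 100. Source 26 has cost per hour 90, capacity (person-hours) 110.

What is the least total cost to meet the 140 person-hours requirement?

7200

Fill from the cheapest provider first.
Take 90 from Source J at 30 → need 50 more.
Source 26 (90): take the remaining 50 → done.
Source 29, Source Y: unused.
Cost = 90×30 + 50×90 = 7200.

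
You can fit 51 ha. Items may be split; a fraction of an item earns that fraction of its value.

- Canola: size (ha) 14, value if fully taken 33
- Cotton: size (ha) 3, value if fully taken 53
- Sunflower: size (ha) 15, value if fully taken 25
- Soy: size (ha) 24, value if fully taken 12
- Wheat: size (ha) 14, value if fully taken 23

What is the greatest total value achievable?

136.5

Rank by value-to-size ratio: Cotton 53/3≈17.7, Canola 33/14≈2.36, Sunflower 25/15≈1.67, Wheat 23/14≈1.64, Soy 12/24≈0.5.
All 3 ha of Cotton fit (value 53) ; 48 remain.
Canola: take in full, 14 ha for value 33 ; 34 left.
All 15 ha of Sunflower fit (value 25) ; 19 remain.
All 14 ha of Wheat fit (value 23) ; 5 remain.
Only 5 ha remain; take 5/24 of Soy for value 12×5/24 = 2.5.
Total value = 136.5.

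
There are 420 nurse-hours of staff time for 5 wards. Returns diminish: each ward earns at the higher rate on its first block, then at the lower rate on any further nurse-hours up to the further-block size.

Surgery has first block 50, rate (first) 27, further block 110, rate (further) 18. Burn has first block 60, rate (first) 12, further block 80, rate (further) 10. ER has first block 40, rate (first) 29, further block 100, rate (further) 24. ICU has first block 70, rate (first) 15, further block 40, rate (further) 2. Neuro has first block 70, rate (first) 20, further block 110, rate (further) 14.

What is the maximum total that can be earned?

Order all 10 blocks by rate: ER/first 29 > Surgery/first 27 > ER/second 24 > Neuro/first 20 > Surgery/second 18 > ICU/first 15 > Neuro/second 14 > Burn/first 12 > Burn/second 10 > ICU/second 2.
Fill ER first block (40 at 29) ; 380 left.
Surgery first at 27: fill all 50 ; 330 left.
ER second at 24: fill all 100 ; 230 left.
Neuro first at 20: fill all 70 ; 160 left.
Surgery second at 18: fill all 110 ; 50 left.
ICU/first: +50 of 70 at 15; pool empty.
Total = 29×40 + 27×50 + 24×100 + 20×70 + 18×110 + 15×50 = 9040.

9040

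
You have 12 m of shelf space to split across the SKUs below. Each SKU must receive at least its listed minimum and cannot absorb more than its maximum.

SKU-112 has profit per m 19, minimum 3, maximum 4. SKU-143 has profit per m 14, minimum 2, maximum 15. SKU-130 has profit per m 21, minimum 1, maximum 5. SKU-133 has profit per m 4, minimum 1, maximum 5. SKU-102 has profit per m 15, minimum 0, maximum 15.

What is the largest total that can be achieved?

213

Meeting every minimum uses 3+2+1+1+0 = 7 m, leaving 5.
Order the SKUs by profit per m: SKU-130 21 > SKU-112 19 > SKU-102 15 > SKU-143 14 > SKU-133 4.
SKU-130: +4 to 5 (cap) — 1 left.
Give SKU-112 1 more to hit its cap of 4 — 0 left.
Total = 19×4 + 14×2 + 21×5 + 4×1 = 213.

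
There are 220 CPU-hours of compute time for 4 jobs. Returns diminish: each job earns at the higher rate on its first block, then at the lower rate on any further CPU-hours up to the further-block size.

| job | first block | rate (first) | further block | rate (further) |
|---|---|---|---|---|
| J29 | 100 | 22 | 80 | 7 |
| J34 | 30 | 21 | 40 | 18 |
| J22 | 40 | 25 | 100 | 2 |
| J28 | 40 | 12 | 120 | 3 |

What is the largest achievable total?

4670

Order all 8 blocks by rate: J22/first 25 > J29/first 22 > J34/first 21 > J34/second 18 > J28/first 12 > J29/second 7 > J28/second 3 > J22/second 2.
J22/first (25): +40 — 180 left.
J29/first (22): +100 — 80 left.
J34 first at 21: fill all 30 — 50 left.
J34/second (18): +40 — 10 left.
J28 first at 12: only 10 left, fill 10.
Total = 25×40 + 22×100 + 21×30 + 18×40 + 12×10 = 4670.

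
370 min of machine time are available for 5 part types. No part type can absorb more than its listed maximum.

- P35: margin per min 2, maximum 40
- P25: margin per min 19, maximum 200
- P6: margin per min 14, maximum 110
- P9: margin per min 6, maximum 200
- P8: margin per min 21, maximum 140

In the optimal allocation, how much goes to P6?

Rank by margin per min: P8 21 > P25 19 > P6 14 > P9 6 > P35 2.
P8: +140 to 140 (cap) ; 230 left.
P25 takes 200 to reach its cap of 200 ; 30 left.
Only 30 left; P6 takes them to reach 30.

30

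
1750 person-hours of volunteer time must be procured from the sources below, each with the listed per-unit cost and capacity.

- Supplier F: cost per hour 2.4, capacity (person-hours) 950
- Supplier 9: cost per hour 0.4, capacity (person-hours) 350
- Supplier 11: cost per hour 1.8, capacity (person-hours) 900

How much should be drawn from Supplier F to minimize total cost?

500

Cheapest first:
Supplier 9 (0.4): use full 350 — 1400 person-hours to go.
Supplier 11 (1.8): use full 900 — 500 person-hours to go.
Supplier F at 2.4: take 500 of its 950 — requirement met.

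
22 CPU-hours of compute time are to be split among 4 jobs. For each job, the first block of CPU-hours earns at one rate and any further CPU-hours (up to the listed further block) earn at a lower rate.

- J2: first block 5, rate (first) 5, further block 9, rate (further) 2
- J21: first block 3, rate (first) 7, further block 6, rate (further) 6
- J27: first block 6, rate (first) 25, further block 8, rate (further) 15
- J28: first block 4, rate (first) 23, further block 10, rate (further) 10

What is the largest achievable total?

402

Treat each block as its own option and order by rate: J27/tier1 25 > J28/tier1 23 > J27/tier2 15 > J28/tier2 10 > J21/tier1 7 > J21/tier2 6 > J2/tier1 5 > J2/tier2 2.
J27 tier1 at 25: fill all 6 ; 16 left.
Fill J28 tier1 block (4 at 23) ; 12 left.
J27/tier2 (15): +8 ; 4 left.
4 remain; put them into J28 tier2 at 10.
Total = 25×6 + 23×4 + 15×8 + 10×4 = 402.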